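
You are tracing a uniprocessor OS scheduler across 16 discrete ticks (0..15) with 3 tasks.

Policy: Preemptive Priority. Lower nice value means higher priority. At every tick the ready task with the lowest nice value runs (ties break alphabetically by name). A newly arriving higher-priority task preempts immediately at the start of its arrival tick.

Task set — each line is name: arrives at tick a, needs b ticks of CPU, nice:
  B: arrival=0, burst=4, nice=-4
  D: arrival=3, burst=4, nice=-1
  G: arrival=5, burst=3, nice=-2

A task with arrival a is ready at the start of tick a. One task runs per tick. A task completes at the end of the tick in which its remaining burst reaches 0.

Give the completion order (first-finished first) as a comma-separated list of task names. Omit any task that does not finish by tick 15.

t=0: ready={B} → run B
t=1: ready={B} → run B
t=2: ready={B} → run B
t=3: ready={B,D} → run B
t=4: ready={D} → run D
t=5: ready={D,G} → run G
t=6: ready={D,G} → run G
t=7: ready={D,G} → run G
t=8: ready={D} → run D
t=9: ready={D} → run D
t=10: ready={D} → run D
t=11: (idle)
t=12: (idle)
t=13: (idle)
t=14: (idle)
t=15: (idle)

completion order = B, G, D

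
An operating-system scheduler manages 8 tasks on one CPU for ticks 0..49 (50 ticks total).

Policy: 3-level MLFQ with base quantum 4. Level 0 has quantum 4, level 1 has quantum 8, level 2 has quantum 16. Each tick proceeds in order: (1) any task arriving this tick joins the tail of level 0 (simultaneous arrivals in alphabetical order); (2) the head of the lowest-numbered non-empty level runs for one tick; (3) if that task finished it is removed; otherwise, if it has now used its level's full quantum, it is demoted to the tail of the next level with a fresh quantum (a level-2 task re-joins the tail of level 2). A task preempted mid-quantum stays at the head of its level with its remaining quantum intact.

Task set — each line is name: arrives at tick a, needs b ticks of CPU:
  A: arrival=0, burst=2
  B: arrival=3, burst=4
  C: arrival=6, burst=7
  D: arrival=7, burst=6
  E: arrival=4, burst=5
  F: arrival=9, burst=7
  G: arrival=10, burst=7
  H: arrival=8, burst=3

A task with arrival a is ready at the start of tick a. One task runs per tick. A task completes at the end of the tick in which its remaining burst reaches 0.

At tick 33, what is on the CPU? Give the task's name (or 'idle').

running at tick 33 = C

t=0: L0/L1/L2 = A/-/- → run A
t=1: L0/L1/L2 = A/-/- → run A
t=2: (idle)
t=3: L0/L1/L2 = B/-/- → run B
t=4: L0/L1/L2 = BE/-/- → run B
t=5: L0/L1/L2 = BE/-/- → run B
t=6: L0/L1/L2 = BEC/-/- → run B
t=7: L0/L1/L2 = ECD/-/- → run E
t=8: L0/L1/L2 = ECDH/-/- → run E
t=9: L0/L1/L2 = ECDHF/-/- → run E
t=10: L0/L1/L2 = ECDHFG/-/- → run E
t=11: L0/L1/L2 = CDHFG/E/- → run C
t=12: L0/L1/L2 = CDHFG/E/- → run C
t=13: L0/L1/L2 = CDHFG/E/- → run C
t=14: L0/L1/L2 = CDHFG/E/- → run C
t=15: L0/L1/L2 = DHFG/EC/- → run D
t=16: L0/L1/L2 = DHFG/EC/- → run D
t=17: L0/L1/L2 = DHFG/EC/- → run D
t=18: L0/L1/L2 = DHFG/EC/- → run D
t=19: L0/L1/L2 = HFG/ECD/- → run H
t=20: L0/L1/L2 = HFG/ECD/- → run H
t=21: L0/L1/L2 = HFG/ECD/- → run H
t=22: L0/L1/L2 = FG/ECD/- → run F
t=23: L0/L1/L2 = FG/ECD/- → run F
t=24: L0/L1/L2 = FG/ECD/- → run F
t=25: L0/L1/L2 = FG/ECD/- → run F
t=26: L0/L1/L2 = G/ECDF/- → run G
t=27: L0/L1/L2 = G/ECDF/- → run G
t=28: L0/L1/L2 = G/ECDF/- → run G
t=29: L0/L1/L2 = G/ECDF/- → run G
t=30: L0/L1/L2 = -/ECDFG/- → run E
t=31: L0/L1/L2 = -/CDFG/- → run C
t=32: L0/L1/L2 = -/CDFG/- → run C
t=33: L0/L1/L2 = -/CDFG/- → run C
t=34: L0/L1/L2 = -/DFG/- → run D
t=35: L0/L1/L2 = -/DFG/- → run D
t=36: L0/L1/L2 = -/FG/- → run F
t=37: L0/L1/L2 = -/FG/- → run F
t=38: L0/L1/L2 = -/FG/- → run F
t=39: L0/L1/L2 = -/G/- → run G
t=40: L0/L1/L2 = -/G/- → run G
t=41: L0/L1/L2 = -/G/- → run G
t=42: (idle)
t=43: (idle)
t=44: (idle)
t=45: (idle)
t=46: (idle)
t=47: (idle)
t=48: (idle)
t=49: (idle)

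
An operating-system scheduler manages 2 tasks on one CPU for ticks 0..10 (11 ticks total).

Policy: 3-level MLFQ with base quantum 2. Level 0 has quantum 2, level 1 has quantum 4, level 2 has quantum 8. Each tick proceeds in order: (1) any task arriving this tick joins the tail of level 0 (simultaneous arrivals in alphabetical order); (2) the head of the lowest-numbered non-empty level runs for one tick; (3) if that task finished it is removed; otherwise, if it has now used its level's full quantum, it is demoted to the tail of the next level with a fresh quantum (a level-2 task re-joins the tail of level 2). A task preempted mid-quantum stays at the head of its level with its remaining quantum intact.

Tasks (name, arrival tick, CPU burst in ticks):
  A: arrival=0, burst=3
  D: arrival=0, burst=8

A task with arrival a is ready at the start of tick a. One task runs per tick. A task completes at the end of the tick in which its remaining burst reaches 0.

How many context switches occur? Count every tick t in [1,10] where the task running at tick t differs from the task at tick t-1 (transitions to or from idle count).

t=0: L0/L1/L2 = AD/-/- → run A
t=1: L0/L1/L2 = AD/-/- → run A
t=2: L0/L1/L2 = D/A/- → run D
t=3: L0/L1/L2 = D/A/- → run D
t=4: L0/L1/L2 = -/AD/- → run A
t=5: L0/L1/L2 = -/D/- → run D
t=6: L0/L1/L2 = -/D/- → run D
t=7: L0/L1/L2 = -/D/- → run D
t=8: L0/L1/L2 = -/D/- → run D
t=9: L0/L1/L2 = -/-/D → run D
t=10: L0/L1/L2 = -/-/D → run D

context switches = 3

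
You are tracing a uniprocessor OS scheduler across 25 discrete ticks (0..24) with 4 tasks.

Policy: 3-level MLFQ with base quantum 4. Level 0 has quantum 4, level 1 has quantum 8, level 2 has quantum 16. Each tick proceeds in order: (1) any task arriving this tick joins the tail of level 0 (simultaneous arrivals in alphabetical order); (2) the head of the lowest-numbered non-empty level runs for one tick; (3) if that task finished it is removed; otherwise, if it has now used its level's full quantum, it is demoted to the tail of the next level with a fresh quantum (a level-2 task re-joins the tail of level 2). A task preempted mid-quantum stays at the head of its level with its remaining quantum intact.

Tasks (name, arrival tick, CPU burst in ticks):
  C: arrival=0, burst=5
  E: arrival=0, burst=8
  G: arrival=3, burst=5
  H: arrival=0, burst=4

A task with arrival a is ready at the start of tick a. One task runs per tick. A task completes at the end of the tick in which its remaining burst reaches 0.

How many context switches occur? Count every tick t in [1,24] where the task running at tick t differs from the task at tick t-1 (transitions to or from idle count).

context switches = 7

t=0: L0/L1/L2 = CEH/-/- → run C
t=1: L0/L1/L2 = CEH/-/- → run C
t=2: L0/L1/L2 = CEH/-/- → run C
t=3: L0/L1/L2 = CEHG/-/- → run C
t=4: L0/L1/L2 = EHG/C/- → run E
t=5: L0/L1/L2 = EHG/C/- → run E
t=6: L0/L1/L2 = EHG/C/- → run E
t=7: L0/L1/L2 = EHG/C/- → run E
t=8: L0/L1/L2 = HG/CE/- → run H
t=9: L0/L1/L2 = HG/CE/- → run H
t=10: L0/L1/L2 = HG/CE/- → run H
t=11: L0/L1/L2 = HG/CE/- → run H
t=12: L0/L1/L2 = G/CE/- → run G
t=13: L0/L1/L2 = G/CE/- → run G
t=14: L0/L1/L2 = G/CE/- → run G
t=15: L0/L1/L2 = G/CE/- → run G
t=16: L0/L1/L2 = -/CEG/- → run C
t=17: L0/L1/L2 = -/EG/- → run E
t=18: L0/L1/L2 = -/EG/- → run E
t=19: L0/L1/L2 = -/EG/- → run E
t=20: L0/L1/L2 = -/EG/- → run E
t=21: L0/L1/L2 = -/G/- → run G
t=22: (idle)
t=23: (idle)
t=24: (idle)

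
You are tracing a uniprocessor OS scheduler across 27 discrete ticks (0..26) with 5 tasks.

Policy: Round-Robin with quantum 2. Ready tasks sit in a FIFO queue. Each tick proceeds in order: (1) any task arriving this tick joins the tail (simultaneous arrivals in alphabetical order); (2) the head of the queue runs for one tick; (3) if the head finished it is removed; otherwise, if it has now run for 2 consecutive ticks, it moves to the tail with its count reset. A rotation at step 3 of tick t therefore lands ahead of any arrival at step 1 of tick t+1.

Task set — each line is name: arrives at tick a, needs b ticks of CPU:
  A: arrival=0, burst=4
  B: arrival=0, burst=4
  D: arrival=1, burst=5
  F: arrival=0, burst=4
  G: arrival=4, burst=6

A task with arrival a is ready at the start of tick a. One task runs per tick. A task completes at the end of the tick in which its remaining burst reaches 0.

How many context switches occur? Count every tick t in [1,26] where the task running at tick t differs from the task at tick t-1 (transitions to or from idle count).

t=0: queue=[A,B,F] q_used=0 → run A
t=1: queue=[A,B,F,D] q_used=1 → run A
t=2: queue=[B,F,D,A] q_used=0 → run B
t=3: queue=[B,F,D,A] q_used=1 → run B
t=4: queue=[F,D,A,B,G] q_used=0 → run F
t=5: queue=[F,D,A,B,G] q_used=1 → run F
t=6: queue=[D,A,B,G,F] q_used=0 → run D
t=7: queue=[D,A,B,G,F] q_used=1 → run D
t=8: queue=[A,B,G,F,D] q_used=0 → run A
t=9: queue=[A,B,G,F,D] q_used=1 → run A
t=10: queue=[B,G,F,D] q_used=0 → run B
t=11: queue=[B,G,F,D] q_used=1 → run B
t=12: queue=[G,F,D] q_used=0 → run G
t=13: queue=[G,F,D] q_used=1 → run G
t=14: queue=[F,D,G] q_used=0 → run F
t=15: queue=[F,D,G] q_used=1 → run F
t=16: queue=[D,G] q_used=0 → run D
t=17: queue=[D,G] q_used=1 → run D
t=18: queue=[G,D] q_used=0 → run G
t=19: queue=[G,D] q_used=1 → run G
t=20: queue=[D,G] q_used=0 → run D
t=21: queue=[G] q_used=0 → run G
t=22: queue=[G] q_used=1 → run G
t=23: (idle)
t=24: (idle)
t=25: (idle)
t=26: (idle)

context switches = 12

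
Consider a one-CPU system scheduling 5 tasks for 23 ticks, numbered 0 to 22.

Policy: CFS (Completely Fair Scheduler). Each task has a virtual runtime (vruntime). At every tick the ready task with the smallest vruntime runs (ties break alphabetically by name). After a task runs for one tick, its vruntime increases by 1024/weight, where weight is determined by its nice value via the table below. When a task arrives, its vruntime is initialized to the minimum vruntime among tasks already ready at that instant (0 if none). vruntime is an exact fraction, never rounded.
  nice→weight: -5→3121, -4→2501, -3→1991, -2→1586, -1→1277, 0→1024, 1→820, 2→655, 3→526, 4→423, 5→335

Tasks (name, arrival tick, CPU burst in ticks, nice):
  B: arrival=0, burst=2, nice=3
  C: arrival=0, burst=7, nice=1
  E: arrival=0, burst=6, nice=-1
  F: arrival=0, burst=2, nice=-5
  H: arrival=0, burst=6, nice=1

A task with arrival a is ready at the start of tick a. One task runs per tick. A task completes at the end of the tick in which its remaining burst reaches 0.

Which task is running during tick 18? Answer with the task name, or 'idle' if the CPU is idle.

t=0: vr[B=0 C=0 E=0 F=0 H=0] → run B
t=1: vr[B=512/263 C=0 E=0 F=0 H=0] → run C
t=2: vr[B=512/263 C=256/205 E=0 F=0 H=0] → run E
t=3: vr[B=512/263 C=256/205 E=1024/1277 F=0 H=0] → run F
t=4: vr[B=512/263 C=256/205 E=1024/1277 F=1024/3121 H=0] → run H
t=5: vr[B=512/263 C=256/205 E=1024/1277 F=1024/3121 H=256/205] → run F
t=6: vr[B=512/263 C=256/205 E=1024/1277 H=256/205] → run E
t=7: vr[B=512/263 C=256/205 E=2048/1277 H=256/205] → run C
t=8: vr[B=512/263 C=512/205 E=2048/1277 H=256/205] → run H
t=9: vr[B=512/263 C=512/205 E=2048/1277 H=512/205] → run E
t=10: vr[B=512/263 C=512/205 E=3072/1277 H=512/205] → run B
t=11: vr[C=512/205 E=3072/1277 H=512/205] → run E
t=12: vr[C=512/205 E=4096/1277 H=512/205] → run C
t=13: vr[C=768/205 E=4096/1277 H=512/205] → run H
t=14: vr[C=768/205 E=4096/1277 H=768/205] → run E
t=15: vr[C=768/205 E=5120/1277 H=768/205] → run C
t=16: vr[C=1024/205 E=5120/1277 H=768/205] → run H
t=17: vr[C=1024/205 E=5120/1277 H=1024/205] → run E
t=18: vr[C=1024/205 H=1024/205] → run C
t=19: vr[C=256/41 H=1024/205] → run H
t=20: vr[C=256/41 H=256/41] → run C
t=21: vr[C=1536/205 H=256/41] → run H
t=22: vr[C=1536/205] → run C

running at tick 18 = C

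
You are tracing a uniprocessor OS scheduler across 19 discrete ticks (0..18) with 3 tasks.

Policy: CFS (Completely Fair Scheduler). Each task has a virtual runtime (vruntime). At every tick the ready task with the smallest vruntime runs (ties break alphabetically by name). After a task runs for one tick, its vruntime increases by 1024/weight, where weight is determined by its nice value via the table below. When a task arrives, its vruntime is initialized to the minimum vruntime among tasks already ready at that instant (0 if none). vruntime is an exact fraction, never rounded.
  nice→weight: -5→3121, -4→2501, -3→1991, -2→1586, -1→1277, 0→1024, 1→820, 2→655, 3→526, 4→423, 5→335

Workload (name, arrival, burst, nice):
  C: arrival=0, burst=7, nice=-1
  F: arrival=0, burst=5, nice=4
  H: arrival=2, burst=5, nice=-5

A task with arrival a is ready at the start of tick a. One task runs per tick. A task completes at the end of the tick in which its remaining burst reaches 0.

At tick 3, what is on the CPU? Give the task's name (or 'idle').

t=0: vr[C=0 F=0] → run C
t=1: vr[C=1024/1277 F=0] → run F
t=2: vr[C=1024/1277 F=1024/423 H=1024/1277] → run C
t=3: vr[C=2048/1277 F=1024/423 H=1024/1277] → run H
t=4: vr[C=2048/1277 F=1024/423 H=4503552/3985517] → run H
t=5: vr[C=2048/1277 F=1024/423 H=5811200/3985517] → run H
t=6: vr[C=2048/1277 F=1024/423 H=7118848/3985517] → run C
t=7: vr[C=3072/1277 F=1024/423 H=7118848/3985517] → run H
t=8: vr[C=3072/1277 F=1024/423 H=8426496/3985517] → run H
t=9: vr[C=3072/1277 F=1024/423] → run C
t=10: vr[C=4096/1277 F=1024/423] → run F
t=11: vr[C=4096/1277 F=2048/423] → run C
t=12: vr[C=5120/1277 F=2048/423] → run C
t=13: vr[C=6144/1277 F=2048/423] → run C
t=14: vr[F=2048/423] → run F
t=15: vr[F=1024/141] → run F
t=16: vr[F=4096/423] → run F
t=17: (idle)
t=18: (idle)

running at tick 3 = H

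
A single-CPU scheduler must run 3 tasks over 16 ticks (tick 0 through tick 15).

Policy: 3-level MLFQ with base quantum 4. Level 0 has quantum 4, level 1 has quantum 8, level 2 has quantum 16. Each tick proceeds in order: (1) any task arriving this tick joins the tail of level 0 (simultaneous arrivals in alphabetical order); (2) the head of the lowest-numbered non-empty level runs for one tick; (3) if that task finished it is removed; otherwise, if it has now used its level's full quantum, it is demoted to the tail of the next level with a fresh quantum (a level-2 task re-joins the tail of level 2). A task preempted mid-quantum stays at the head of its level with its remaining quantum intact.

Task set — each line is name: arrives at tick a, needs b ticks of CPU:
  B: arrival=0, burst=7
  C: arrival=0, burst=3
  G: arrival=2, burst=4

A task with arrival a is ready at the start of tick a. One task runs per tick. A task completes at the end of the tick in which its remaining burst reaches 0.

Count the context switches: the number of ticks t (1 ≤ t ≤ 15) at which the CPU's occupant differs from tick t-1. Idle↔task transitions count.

t=0: L0/L1/L2 = BC/-/- → run B
t=1: L0/L1/L2 = BC/-/- → run B
t=2: L0/L1/L2 = BCG/-/- → run B
t=3: L0/L1/L2 = BCG/-/- → run B
t=4: L0/L1/L2 = CG/B/- → run C
t=5: L0/L1/L2 = CG/B/- → run C
t=6: L0/L1/L2 = CG/B/- → run C
t=7: L0/L1/L2 = G/B/- → run G
t=8: L0/L1/L2 = G/B/- → run G
t=9: L0/L1/L2 = G/B/- → run G
t=10: L0/L1/L2 = G/B/- → run G
t=11: L0/L1/L2 = -/B/- → run B
t=12: L0/L1/L2 = -/B/- → run B
t=13: L0/L1/L2 = -/B/- → run B
t=14: (idle)
t=15: (idle)

context switches = 4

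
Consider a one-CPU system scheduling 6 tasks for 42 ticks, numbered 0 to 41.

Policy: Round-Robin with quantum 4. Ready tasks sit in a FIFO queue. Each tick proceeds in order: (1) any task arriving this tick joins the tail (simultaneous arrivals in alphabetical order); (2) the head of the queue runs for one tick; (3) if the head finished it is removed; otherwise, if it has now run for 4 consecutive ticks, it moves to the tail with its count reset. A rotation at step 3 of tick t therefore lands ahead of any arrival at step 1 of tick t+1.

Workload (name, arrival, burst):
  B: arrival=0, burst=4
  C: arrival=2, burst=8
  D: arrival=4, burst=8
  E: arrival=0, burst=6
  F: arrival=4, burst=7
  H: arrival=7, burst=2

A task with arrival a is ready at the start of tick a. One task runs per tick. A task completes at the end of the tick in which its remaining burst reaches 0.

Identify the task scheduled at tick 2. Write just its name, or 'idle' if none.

running at tick 2 = B

t=0: queue=[B,E] q_used=0 → run B
t=1: queue=[B,E] q_used=1 → run B
t=2: queue=[B,E,C] q_used=2 → run B
t=3: queue=[B,E,C] q_used=3 → run B
t=4: queue=[E,C,D,F] q_used=0 → run E
t=5: queue=[E,C,D,F] q_used=1 → run E
t=6: queue=[E,C,D,F] q_used=2 → run E
t=7: queue=[E,C,D,F,H] q_used=3 → run E
t=8: queue=[C,D,F,H,E] q_used=0 → run C
t=9: queue=[C,D,F,H,E] q_used=1 → run C
t=10: queue=[C,D,F,H,E] q_used=2 → run C
t=11: queue=[C,D,F,H,E] q_used=3 → run C
t=12: queue=[D,F,H,E,C] q_used=0 → run D
t=13: queue=[D,F,H,E,C] q_used=1 → run D
t=14: queue=[D,F,H,E,C] q_used=2 → run D
t=15: queue=[D,F,H,E,C] q_used=3 → run D
t=16: queue=[F,H,E,C,D] q_used=0 → run F
t=17: queue=[F,H,E,C,D] q_used=1 → run F
t=18: queue=[F,H,E,C,D] q_used=2 → run F
t=19: queue=[F,H,E,C,D] q_used=3 → run F
t=20: queue=[H,E,C,D,F] q_used=0 → run H
t=21: queue=[H,E,C,D,F] q_used=1 → run H
t=22: queue=[E,C,D,F] q_used=0 → run E
t=23: queue=[E,C,D,F] q_used=1 → run E
t=24: queue=[C,D,F] q_used=0 → run C
t=25: queue=[C,D,F] q_used=1 → run C
t=26: queue=[C,D,F] q_used=2 → run C
t=27: queue=[C,D,F] q_used=3 → run C
t=28: queue=[D,F] q_used=0 → run D
t=29: queue=[D,F] q_used=1 → run D
t=30: queue=[D,F] q_used=2 → run D
t=31: queue=[D,F] q_used=3 → run D
t=32: queue=[F] q_used=0 → run F
t=33: queue=[F] q_used=1 → run F
t=34: queue=[F] q_used=2 → run F
t=35: (idle)
t=36: (idle)
t=37: (idle)
t=38: (idle)
t=39: (idle)
t=40: (idle)
t=41: (idle)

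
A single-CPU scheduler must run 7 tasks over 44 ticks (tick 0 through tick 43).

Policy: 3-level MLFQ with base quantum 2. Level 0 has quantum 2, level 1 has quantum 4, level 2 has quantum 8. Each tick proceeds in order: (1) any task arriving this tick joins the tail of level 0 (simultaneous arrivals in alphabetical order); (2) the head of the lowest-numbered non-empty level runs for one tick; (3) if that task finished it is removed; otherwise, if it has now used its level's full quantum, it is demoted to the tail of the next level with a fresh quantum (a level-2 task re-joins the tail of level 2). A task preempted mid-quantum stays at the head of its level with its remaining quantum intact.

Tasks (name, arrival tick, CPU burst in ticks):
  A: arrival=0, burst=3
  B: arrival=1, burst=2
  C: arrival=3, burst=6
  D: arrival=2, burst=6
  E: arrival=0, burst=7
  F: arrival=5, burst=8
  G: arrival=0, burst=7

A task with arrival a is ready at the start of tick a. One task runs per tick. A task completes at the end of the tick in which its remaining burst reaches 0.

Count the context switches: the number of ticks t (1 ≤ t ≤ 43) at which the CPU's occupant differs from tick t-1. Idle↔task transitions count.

context switches = 16

t=0: L0/L1/L2 = AEG/-/- → run A
t=1: L0/L1/L2 = AEGB/-/- → run A
t=2: L0/L1/L2 = EGBD/A/- → run E
t=3: L0/L1/L2 = EGBDC/A/- → run E
t=4: L0/L1/L2 = GBDC/AE/- → run G
t=5: L0/L1/L2 = GBDCF/AE/- → run G
t=6: L0/L1/L2 = BDCF/AEG/- → run B
t=7: L0/L1/L2 = BDCF/AEG/- → run B
t=8: L0/L1/L2 = DCF/AEG/- → run D
t=9: L0/L1/L2 = DCF/AEG/- → run D
t=10: L0/L1/L2 = CF/AEGD/- → run C
t=11: L0/L1/L2 = CF/AEGD/- → run C
t=12: L0/L1/L2 = F/AEGDC/- → run F
t=13: L0/L1/L2 = F/AEGDC/- → run F
t=14: L0/L1/L2 = -/AEGDCF/- → run A
t=15: L0/L1/L2 = -/EGDCF/- → run E
t=16: L0/L1/L2 = -/EGDCF/- → run E
t=17: L0/L1/L2 = -/EGDCF/- → run E
t=18: L0/L1/L2 = -/EGDCF/- → run E
t=19: L0/L1/L2 = -/GDCF/E → run G
t=20: L0/L1/L2 = -/GDCF/E → run G
t=21: L0/L1/L2 = -/GDCF/E → run G
t=22: L0/L1/L2 = -/GDCF/E → run G
t=23: L0/L1/L2 = -/DCF/EG → run D
t=24: L0/L1/L2 = -/DCF/EG → run D
t=25: L0/L1/L2 = -/DCF/EG → run D
t=26: L0/L1/L2 = -/DCF/EG → run D
t=27: L0/L1/L2 = -/CF/EG → run C
t=28: L0/L1/L2 = -/CF/EG → run C
t=29: L0/L1/L2 = -/CF/EG → run C
t=30: L0/L1/L2 = -/CF/EG → run C
t=31: L0/L1/L2 = -/F/EG → run F
t=32: L0/L1/L2 = -/F/EG → run F
t=33: L0/L1/L2 = -/F/EG → run F
t=34: L0/L1/L2 = -/F/EG → run F
t=35: L0/L1/L2 = -/-/EGF → run E
t=36: L0/L1/L2 = -/-/GF → run G
t=37: L0/L1/L2 = -/-/F → run F
t=38: L0/L1/L2 = -/-/F → run F
t=39: (idle)
t=40: (idle)
t=41: (idle)
t=42: (idle)
t=43: (idle)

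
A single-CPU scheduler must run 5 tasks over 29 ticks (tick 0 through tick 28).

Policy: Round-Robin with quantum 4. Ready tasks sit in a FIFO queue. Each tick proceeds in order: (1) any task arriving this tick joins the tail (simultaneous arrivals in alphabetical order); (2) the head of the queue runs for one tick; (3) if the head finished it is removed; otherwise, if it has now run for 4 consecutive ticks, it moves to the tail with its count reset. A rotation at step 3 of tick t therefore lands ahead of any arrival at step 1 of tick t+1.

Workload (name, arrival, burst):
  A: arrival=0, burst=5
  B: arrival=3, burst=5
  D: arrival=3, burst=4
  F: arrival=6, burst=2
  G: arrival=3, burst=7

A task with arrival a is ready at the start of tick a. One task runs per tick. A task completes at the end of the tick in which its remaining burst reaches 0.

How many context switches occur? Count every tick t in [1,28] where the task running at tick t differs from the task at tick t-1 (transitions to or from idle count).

t=0: queue=[A] q_used=0 → run A
t=1: queue=[A] q_used=1 → run A
t=2: queue=[A] q_used=2 → run A
t=3: queue=[A,B,D,G] q_used=3 → run A
t=4: queue=[B,D,G,A] q_used=0 → run B
t=5: queue=[B,D,G,A] q_used=1 → run B
t=6: queue=[B,D,G,A,F] q_used=2 → run B
t=7: queue=[B,D,G,A,F] q_used=3 → run B
t=8: queue=[D,G,A,F,B] q_used=0 → run D
t=9: queue=[D,G,A,F,B] q_used=1 → run D
t=10: queue=[D,G,A,F,B] q_used=2 → run D
t=11: queue=[D,G,A,F,B] q_used=3 → run D
t=12: queue=[G,A,F,B] q_used=0 → run G
t=13: queue=[G,A,F,B] q_used=1 → run G
t=14: queue=[G,A,F,B] q_used=2 → run G
t=15: queue=[G,A,F,B] q_used=3 → run G
t=16: queue=[A,F,B,G] q_used=0 → run A
t=17: queue=[F,B,G] q_used=0 → run F
t=18: queue=[F,B,G] q_used=1 → run F
t=19: queue=[B,G] q_used=0 → run B
t=20: queue=[G] q_used=0 → run G
t=21: queue=[G] q_used=1 → run G
t=22: queue=[G] q_used=2 → run G
t=23: (idle)
t=24: (idle)
t=25: (idle)
t=26: (idle)
t=27: (idle)
t=28: (idle)

context switches = 8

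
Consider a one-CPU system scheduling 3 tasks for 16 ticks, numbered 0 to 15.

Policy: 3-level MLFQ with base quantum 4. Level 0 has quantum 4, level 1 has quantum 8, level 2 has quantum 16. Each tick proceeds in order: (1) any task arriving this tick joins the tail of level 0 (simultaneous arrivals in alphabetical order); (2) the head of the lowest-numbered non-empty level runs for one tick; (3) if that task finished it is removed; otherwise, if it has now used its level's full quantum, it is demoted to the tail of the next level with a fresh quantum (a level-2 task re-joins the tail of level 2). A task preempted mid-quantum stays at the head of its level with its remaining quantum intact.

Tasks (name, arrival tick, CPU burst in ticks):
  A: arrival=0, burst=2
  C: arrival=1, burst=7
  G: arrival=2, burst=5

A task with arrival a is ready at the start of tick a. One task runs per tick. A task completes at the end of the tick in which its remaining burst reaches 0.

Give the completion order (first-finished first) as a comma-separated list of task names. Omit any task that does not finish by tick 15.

t=0: L0/L1/L2 = A/-/- → run A
t=1: L0/L1/L2 = AC/-/- → run A
t=2: L0/L1/L2 = CG/-/- → run C
t=3: L0/L1/L2 = CG/-/- → run C
t=4: L0/L1/L2 = CG/-/- → run C
t=5: L0/L1/L2 = CG/-/- → run C
t=6: L0/L1/L2 = G/C/- → run G
t=7: L0/L1/L2 = G/C/- → run G
t=8: L0/L1/L2 = G/C/- → run G
t=9: L0/L1/L2 = G/C/- → run G
t=10: L0/L1/L2 = -/CG/- → run C
t=11: L0/L1/L2 = -/CG/- → run C
t=12: L0/L1/L2 = -/CG/- → run C
t=13: L0/L1/L2 = -/G/- → run G
t=14: (idle)
t=15: (idle)

completion order = A, C, G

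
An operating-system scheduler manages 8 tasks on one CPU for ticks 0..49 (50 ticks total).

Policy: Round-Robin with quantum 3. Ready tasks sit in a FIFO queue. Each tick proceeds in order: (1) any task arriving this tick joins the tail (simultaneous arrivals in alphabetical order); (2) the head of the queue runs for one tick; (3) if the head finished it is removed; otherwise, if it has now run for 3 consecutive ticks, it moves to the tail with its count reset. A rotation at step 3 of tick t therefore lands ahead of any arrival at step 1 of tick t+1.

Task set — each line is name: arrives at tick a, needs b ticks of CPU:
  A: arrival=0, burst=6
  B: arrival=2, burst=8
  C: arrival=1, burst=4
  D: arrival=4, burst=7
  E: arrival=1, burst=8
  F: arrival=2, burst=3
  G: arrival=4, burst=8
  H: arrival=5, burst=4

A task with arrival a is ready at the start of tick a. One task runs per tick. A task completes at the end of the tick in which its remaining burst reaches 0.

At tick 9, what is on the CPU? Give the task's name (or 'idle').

t=0: queue=[A] q_used=0 → run A
t=1: queue=[A,C,E] q_used=1 → run A
t=2: queue=[A,C,E,B,F] q_used=2 → run A
t=3: queue=[C,E,B,F,A] q_used=0 → run C
t=4: queue=[C,E,B,F,A,D,G] q_used=1 → run C
t=5: queue=[C,E,B,F,A,D,G,H] q_used=2 → run C
t=6: queue=[E,B,F,A,D,G,H,C] q_used=0 → run E
t=7: queue=[E,B,F,A,D,G,H,C] q_used=1 → run E
t=8: queue=[E,B,F,A,D,G,H,C] q_used=2 → run E
t=9: queue=[B,F,A,D,G,H,C,E] q_used=0 → run B
t=10: queue=[B,F,A,D,G,H,C,E] q_used=1 → run B
t=11: queue=[B,F,A,D,G,H,C,E] q_used=2 → run B
t=12: queue=[F,A,D,G,H,C,E,B] q_used=0 → run F
t=13: queue=[F,A,D,G,H,C,E,B] q_used=1 → run F
t=14: queue=[F,A,D,G,H,C,E,B] q_used=2 → run F
t=15: queue=[A,D,G,H,C,E,B] q_used=0 → run A
t=16: queue=[A,D,G,H,C,E,B] q_used=1 → run A
t=17: queue=[A,D,G,H,C,E,B] q_used=2 → run A
t=18: queue=[D,G,H,C,E,B] q_used=0 → run D
t=19: queue=[D,G,H,C,E,B] q_used=1 → run D
t=20: queue=[D,G,H,C,E,B] q_used=2 → run D
t=21: queue=[G,H,C,E,B,D] q_used=0 → run G
t=22: queue=[G,H,C,E,B,D] q_used=1 → run G
t=23: queue=[G,H,C,E,B,D] q_used=2 → run G
t=24: queue=[H,C,E,B,D,G] q_used=0 → run H
t=25: queue=[H,C,E,B,D,G] q_used=1 → run H
t=26: queue=[H,C,E,B,D,G] q_used=2 → run H
t=27: queue=[C,E,B,D,G,H] q_used=0 → run C
t=28: queue=[E,B,D,G,H] q_used=0 → run E
t=29: queue=[E,B,D,G,H] q_used=1 → run E
t=30: queue=[E,B,D,G,H] q_used=2 → run E
t=31: queue=[B,D,G,H,E] q_used=0 → run B
t=32: queue=[B,D,G,H,E] q_used=1 → run B
t=33: queue=[B,D,G,H,E] q_used=2 → run B
t=34: queue=[D,G,H,E,B] q_used=0 → run D
t=35: queue=[D,G,H,E,B] q_used=1 → run D
t=36: queue=[D,G,H,E,B] q_used=2 → run D
t=37: queue=[G,H,E,B,D] q_used=0 → run G
t=38: queue=[G,H,E,B,D] q_used=1 → run G
t=39: queue=[G,H,E,B,D] q_used=2 → run G
t=40: queue=[H,E,B,D,G] q_used=0 → run H
t=41: queue=[E,B,D,G] q_used=0 → run E
t=42: queue=[E,B,D,G] q_used=1 → run E
t=43: queue=[B,D,G] q_used=0 → run B
t=44: queue=[B,D,G] q_used=1 → run B
t=45: queue=[D,G] q_used=0 → run D
t=46: queue=[G] q_used=0 → run G
t=47: queue=[G] q_used=1 → run G
t=48: (idle)
t=49: (idle)

running at tick 9 = B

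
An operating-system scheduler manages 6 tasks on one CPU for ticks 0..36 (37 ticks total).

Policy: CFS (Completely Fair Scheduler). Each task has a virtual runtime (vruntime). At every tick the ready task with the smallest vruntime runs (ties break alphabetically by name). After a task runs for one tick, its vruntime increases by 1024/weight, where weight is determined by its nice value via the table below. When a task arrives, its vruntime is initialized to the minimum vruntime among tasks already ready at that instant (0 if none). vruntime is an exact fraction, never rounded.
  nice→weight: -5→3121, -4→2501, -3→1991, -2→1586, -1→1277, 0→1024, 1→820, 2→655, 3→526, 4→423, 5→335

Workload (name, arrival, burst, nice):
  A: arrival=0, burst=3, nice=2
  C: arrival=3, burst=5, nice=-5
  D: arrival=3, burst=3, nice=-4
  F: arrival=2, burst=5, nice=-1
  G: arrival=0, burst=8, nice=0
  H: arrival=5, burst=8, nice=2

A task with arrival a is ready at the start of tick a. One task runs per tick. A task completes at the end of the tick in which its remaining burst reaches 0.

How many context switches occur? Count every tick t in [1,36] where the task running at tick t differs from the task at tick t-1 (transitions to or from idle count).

context switches = 28

t=0: vr[A=0 G=0] → run A
t=1: vr[A=1024/655 G=0] → run G
t=2: vr[A=1024/655 F=1 G=1] → run F
t=3: vr[A=1024/655 C=1 D=1 F=2301/1277 G=1] → run C
t=4: vr[A=1024/655 C=4145/3121 D=1 F=2301/1277 G=1] → run D
t=5: vr[A=1024/655 C=4145/3121 D=3525/2501 F=2301/1277 G=1 H=1] → run G
t=6: vr[A=1024/655 C=4145/3121 D=3525/2501 F=2301/1277 G=2 H=1] → run H
t=7: vr[A=1024/655 C=4145/3121 D=3525/2501 F=2301/1277 G=2 H=1679/655] → run C
t=8: vr[A=1024/655 C=5169/3121 D=3525/2501 F=2301/1277 G=2 H=1679/655] → run D
t=9: vr[A=1024/655 C=5169/3121 D=4549/2501 F=2301/1277 G=2 H=1679/655] → run A
t=10: vr[A=2048/655 C=5169/3121 D=4549/2501 F=2301/1277 G=2 H=1679/655] → run C
t=11: vr[A=2048/655 C=6193/3121 D=4549/2501 F=2301/1277 G=2 H=1679/655] → run F
t=12: vr[A=2048/655 C=6193/3121 D=4549/2501 F=3325/1277 G=2 H=1679/655] → run D
t=13: vr[A=2048/655 C=6193/3121 F=3325/1277 G=2 H=1679/655] → run C
t=14: vr[A=2048/655 C=7217/3121 F=3325/1277 G=2 H=1679/655] → run G
t=15: vr[A=2048/655 C=7217/3121 F=3325/1277 G=3 H=1679/655] → run C
t=16: vr[A=2048/655 F=3325/1277 G=3 H=1679/655] → run H
t=17: vr[A=2048/655 F=3325/1277 G=3 H=2703/655] → run F
t=18: vr[A=2048/655 F=4349/1277 G=3 H=2703/655] → run G
t=19: vr[A=2048/655 F=4349/1277 G=4 H=2703/655] → run A
t=20: vr[F=4349/1277 G=4 H=2703/655] → run F
t=21: vr[F=5373/1277 G=4 H=2703/655] → run G
t=22: vr[F=5373/1277 G=5 H=2703/655] → run H
t=23: vr[F=5373/1277 G=5 H=3727/655] → run F
t=24: vr[G=5 H=3727/655] → run G
t=25: vr[G=6 H=3727/655] → run H
t=26: vr[G=6 H=4751/655] → run G
t=27: vr[G=7 H=4751/655] → run G
t=28: vr[H=4751/655] → run H
t=29: vr[H=1155/131] → run H
t=30: vr[H=6799/655] → run H
t=31: vr[H=7823/655] → run H
t=32: (idle)
t=33: (idle)
t=34: (idle)
t=35: (idle)
t=36: (idle)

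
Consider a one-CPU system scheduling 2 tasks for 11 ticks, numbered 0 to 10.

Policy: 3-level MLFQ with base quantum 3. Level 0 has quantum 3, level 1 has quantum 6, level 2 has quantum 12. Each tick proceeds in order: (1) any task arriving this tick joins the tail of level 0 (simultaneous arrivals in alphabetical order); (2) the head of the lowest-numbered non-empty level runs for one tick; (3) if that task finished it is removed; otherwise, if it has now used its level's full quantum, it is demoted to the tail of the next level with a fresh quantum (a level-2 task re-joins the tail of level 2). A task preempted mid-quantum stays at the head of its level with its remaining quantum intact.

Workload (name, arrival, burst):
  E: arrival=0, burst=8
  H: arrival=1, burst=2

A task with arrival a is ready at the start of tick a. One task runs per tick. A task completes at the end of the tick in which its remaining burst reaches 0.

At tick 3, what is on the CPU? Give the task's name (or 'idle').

running at tick 3 = H

t=0: L0/L1/L2 = E/-/- → run E
t=1: L0/L1/L2 = EH/-/- → run E
t=2: L0/L1/L2 = EH/-/- → run E
t=3: L0/L1/L2 = H/E/- → run H
t=4: L0/L1/L2 = H/E/- → run H
t=5: L0/L1/L2 = -/E/- → run E
t=6: L0/L1/L2 = -/E/- → run E
t=7: L0/L1/L2 = -/E/- → run E
t=8: L0/L1/L2 = -/E/- → run E
t=9: L0/L1/L2 = -/E/- → run E
t=10: (idle)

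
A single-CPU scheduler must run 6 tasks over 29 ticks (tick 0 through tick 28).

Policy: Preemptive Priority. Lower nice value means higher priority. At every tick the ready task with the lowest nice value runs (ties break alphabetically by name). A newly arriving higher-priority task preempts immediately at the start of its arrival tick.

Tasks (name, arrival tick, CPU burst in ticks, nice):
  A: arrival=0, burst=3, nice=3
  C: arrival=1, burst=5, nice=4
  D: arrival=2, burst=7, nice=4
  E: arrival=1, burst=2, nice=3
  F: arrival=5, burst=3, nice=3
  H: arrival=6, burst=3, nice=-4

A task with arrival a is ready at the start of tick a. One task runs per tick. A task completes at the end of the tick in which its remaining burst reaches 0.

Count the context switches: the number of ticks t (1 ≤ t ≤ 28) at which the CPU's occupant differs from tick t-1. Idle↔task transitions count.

context switches = 7

t=0: ready={A} → run A
t=1: ready={A,C,E} → run A
t=2: ready={A,C,D,E} → run A
t=3: ready={C,D,E} → run E
t=4: ready={C,D,E} → run E
t=5: ready={C,D,F} → run F
t=6: ready={C,D,F,H} → run H
t=7: ready={C,D,F,H} → run H
t=8: ready={C,D,F,H} → run H
t=9: ready={C,D,F} → run F
t=10: ready={C,D,F} → run F
t=11: ready={C,D} → run C
t=12: ready={C,D} → run C
t=13: ready={C,D} → run C
t=14: ready={C,D} → run C
t=15: ready={C,D} → run C
t=16: ready={D} → run D
t=17: ready={D} → run D
t=18: ready={D} → run D
t=19: ready={D} → run D
t=20: ready={D} → run D
t=21: ready={D} → run D
t=22: ready={D} → run D
t=23: (idle)
t=24: (idle)
t=25: (idle)
t=26: (idle)
t=27: (idle)
t=28: (idle)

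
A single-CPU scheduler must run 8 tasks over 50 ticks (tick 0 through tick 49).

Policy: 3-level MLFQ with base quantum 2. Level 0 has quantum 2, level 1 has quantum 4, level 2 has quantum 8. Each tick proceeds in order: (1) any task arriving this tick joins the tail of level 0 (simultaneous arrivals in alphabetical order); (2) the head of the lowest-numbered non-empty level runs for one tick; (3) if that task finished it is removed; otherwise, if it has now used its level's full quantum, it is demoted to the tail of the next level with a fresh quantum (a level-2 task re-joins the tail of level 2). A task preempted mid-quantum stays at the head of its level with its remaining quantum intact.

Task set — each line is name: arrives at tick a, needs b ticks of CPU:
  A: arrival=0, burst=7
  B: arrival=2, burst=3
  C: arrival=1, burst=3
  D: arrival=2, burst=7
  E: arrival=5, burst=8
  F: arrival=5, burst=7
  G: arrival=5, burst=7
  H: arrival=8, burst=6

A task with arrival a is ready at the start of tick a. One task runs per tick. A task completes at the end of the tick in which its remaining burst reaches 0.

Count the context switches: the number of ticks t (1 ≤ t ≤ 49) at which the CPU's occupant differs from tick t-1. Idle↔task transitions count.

t=0: L0/L1/L2 = A/-/- → run A
t=1: L0/L1/L2 = AC/-/- → run A
t=2: L0/L1/L2 = CBD/A/- → run C
t=3: L0/L1/L2 = CBD/A/- → run C
t=4: L0/L1/L2 = BD/AC/- → run B
t=5: L0/L1/L2 = BDEFG/AC/- → run B
t=6: L0/L1/L2 = DEFG/ACB/- → run D
t=7: L0/L1/L2 = DEFG/ACB/- → run D
t=8: L0/L1/L2 = EFGH/ACBD/- → run E
t=9: L0/L1/L2 = EFGH/ACBD/- → run E
t=10: L0/L1/L2 = FGH/ACBDE/- → run F
t=11: L0/L1/L2 = FGH/ACBDE/- → run F
t=12: L0/L1/L2 = GH/ACBDEF/- → run G
t=13: L0/L1/L2 = GH/ACBDEF/- → run G
t=14: L0/L1/L2 = H/ACBDEFG/- → run H
t=15: L0/L1/L2 = H/ACBDEFG/- → run H
t=16: L0/L1/L2 = -/ACBDEFGH/- → run A
t=17: L0/L1/L2 = -/ACBDEFGH/- → run A
t=18: L0/L1/L2 = -/ACBDEFGH/- → run A
t=19: L0/L1/L2 = -/ACBDEFGH/- → run A
t=20: L0/L1/L2 = -/CBDEFGH/A → run C
t=21: L0/L1/L2 = -/BDEFGH/A → run B
t=22: L0/L1/L2 = -/DEFGH/A → run D
t=23: L0/L1/L2 = -/DEFGH/A → run D
t=24: L0/L1/L2 = -/DEFGH/A → run D
t=25: L0/L1/L2 = -/DEFGH/A → run D
t=26: L0/L1/L2 = -/EFGH/AD → run E
t=27: L0/L1/L2 = -/EFGH/AD → run E
t=28: L0/L1/L2 = -/EFGH/AD → run E
t=29: L0/L1/L2 = -/EFGH/AD → run E
t=30: L0/L1/L2 = -/FGH/ADE → run F
t=31: L0/L1/L2 = -/FGH/ADE → run F
t=32: L0/L1/L2 = -/FGH/ADE → run F
t=33: L0/L1/L2 = -/FGH/ADE → run F
t=34: L0/L1/L2 = -/GH/ADEF → run G
t=35: L0/L1/L2 = -/GH/ADEF → run G
t=36: L0/L1/L2 = -/GH/ADEF → run G
t=37: L0/L1/L2 = -/GH/ADEF → run G
t=38: L0/L1/L2 = -/H/ADEFG → run H
t=39: L0/L1/L2 = -/H/ADEFG → run H
t=40: L0/L1/L2 = -/H/ADEFG → run H
t=41: L0/L1/L2 = -/H/ADEFG → run H
t=42: L0/L1/L2 = -/-/ADEFG → run A
t=43: L0/L1/L2 = -/-/DEFG → run D
t=44: L0/L1/L2 = -/-/EFG → run E
t=45: L0/L1/L2 = -/-/EFG → run E
t=46: L0/L1/L2 = -/-/FG → run F
t=47: L0/L1/L2 = -/-/G → run G
t=48: (idle)
t=49: (idle)

context switches = 21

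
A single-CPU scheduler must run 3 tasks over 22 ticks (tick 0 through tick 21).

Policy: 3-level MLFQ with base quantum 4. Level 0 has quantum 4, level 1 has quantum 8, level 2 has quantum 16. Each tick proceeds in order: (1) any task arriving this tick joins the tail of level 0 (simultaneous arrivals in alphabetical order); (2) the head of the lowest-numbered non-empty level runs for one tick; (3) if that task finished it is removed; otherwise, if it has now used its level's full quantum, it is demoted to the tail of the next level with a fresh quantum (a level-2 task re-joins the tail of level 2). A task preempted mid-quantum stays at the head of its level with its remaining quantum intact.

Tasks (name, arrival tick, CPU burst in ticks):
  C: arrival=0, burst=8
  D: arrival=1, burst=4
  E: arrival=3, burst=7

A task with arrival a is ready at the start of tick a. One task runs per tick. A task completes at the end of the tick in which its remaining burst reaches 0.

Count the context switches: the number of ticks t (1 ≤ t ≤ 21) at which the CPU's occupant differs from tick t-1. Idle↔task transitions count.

t=0: L0/L1/L2 = C/-/- → run C
t=1: L0/L1/L2 = CD/-/- → run C
t=2: L0/L1/L2 = CD/-/- → run C
t=3: L0/L1/L2 = CDE/-/- → run C
t=4: L0/L1/L2 = DE/C/- → run D
t=5: L0/L1/L2 = DE/C/- → run D
t=6: L0/L1/L2 = DE/C/- → run D
t=7: L0/L1/L2 = DE/C/- → run D
t=8: L0/L1/L2 = E/C/- → run E
t=9: L0/L1/L2 = E/C/- → run E
t=10: L0/L1/L2 = E/C/- → run E
t=11: L0/L1/L2 = E/C/- → run E
t=12: L0/L1/L2 = -/CE/- → run C
t=13: L0/L1/L2 = -/CE/- → run C
t=14: L0/L1/L2 = -/CE/- → run C
t=15: L0/L1/L2 = -/CE/- → run C
t=16: L0/L1/L2 = -/E/- → run E
t=17: L0/L1/L2 = -/E/- → run E
t=18: L0/L1/L2 = -/E/- → run E
t=19: (idle)
t=20: (idle)
t=21: (idle)

context switches = 5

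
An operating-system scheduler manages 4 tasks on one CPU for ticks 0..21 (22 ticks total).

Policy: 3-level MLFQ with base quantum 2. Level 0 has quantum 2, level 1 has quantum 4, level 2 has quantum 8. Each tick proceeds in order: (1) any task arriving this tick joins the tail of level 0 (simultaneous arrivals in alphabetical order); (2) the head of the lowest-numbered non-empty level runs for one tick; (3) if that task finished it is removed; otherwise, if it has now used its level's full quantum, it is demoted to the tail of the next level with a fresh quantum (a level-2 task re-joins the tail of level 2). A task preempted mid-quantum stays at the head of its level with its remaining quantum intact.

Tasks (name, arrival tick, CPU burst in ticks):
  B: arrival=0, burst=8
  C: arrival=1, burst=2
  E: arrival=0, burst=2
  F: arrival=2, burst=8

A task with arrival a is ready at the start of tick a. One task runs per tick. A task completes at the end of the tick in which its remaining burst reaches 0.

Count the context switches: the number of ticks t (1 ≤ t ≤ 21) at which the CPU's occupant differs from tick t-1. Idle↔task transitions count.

t=0: L0/L1/L2 = BE/-/- → run B
t=1: L0/L1/L2 = BEC/-/- → run B
t=2: L0/L1/L2 = ECF/B/- → run E
t=3: L0/L1/L2 = ECF/B/- → run E
t=4: L0/L1/L2 = CF/B/- → run C
t=5: L0/L1/L2 = CF/B/- → run C
t=6: L0/L1/L2 = F/B/- → run F
t=7: L0/L1/L2 = F/B/- → run F
t=8: L0/L1/L2 = -/BF/- → run B
t=9: L0/L1/L2 = -/BF/- → run B
t=10: L0/L1/L2 = -/BF/- → run B
t=11: L0/L1/L2 = -/BF/- → run B
t=12: L0/L1/L2 = -/F/B → run F
t=13: L0/L1/L2 = -/F/B → run F
t=14: L0/L1/L2 = -/F/B → run F
t=15: L0/L1/L2 = -/F/B → run F
t=16: L0/L1/L2 = -/-/BF → run B
t=17: L0/L1/L2 = -/-/BF → run B
t=18: L0/L1/L2 = -/-/F → run F
t=19: L0/L1/L2 = -/-/F → run F
t=20: (idle)
t=21: (idle)

context switches = 8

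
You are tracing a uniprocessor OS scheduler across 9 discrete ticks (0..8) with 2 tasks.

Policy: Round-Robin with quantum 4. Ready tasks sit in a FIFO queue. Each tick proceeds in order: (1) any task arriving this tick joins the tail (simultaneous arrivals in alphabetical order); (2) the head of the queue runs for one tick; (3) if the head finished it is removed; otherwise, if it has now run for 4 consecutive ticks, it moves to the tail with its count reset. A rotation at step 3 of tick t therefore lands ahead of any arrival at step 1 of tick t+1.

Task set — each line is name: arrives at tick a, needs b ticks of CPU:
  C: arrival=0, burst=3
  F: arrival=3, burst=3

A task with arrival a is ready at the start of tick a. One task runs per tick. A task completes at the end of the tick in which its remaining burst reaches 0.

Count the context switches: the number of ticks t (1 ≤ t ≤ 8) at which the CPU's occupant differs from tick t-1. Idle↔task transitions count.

context switches = 2

t=0: queue=[C] q_used=0 → run C
t=1: queue=[C] q_used=1 → run C
t=2: queue=[C] q_used=2 → run C
t=3: queue=[F] q_used=0 → run F
t=4: queue=[F] q_used=1 → run F
t=5: queue=[F] q_used=2 → run F
t=6: (idle)
t=7: (idle)
t=8: (idle)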